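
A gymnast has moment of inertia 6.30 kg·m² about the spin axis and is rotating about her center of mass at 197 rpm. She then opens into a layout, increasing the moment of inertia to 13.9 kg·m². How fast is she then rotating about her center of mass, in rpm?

With no external torque about the axis, L is conserved: I₁ω₁ = I₂ω₂.
ω₂ = I₁ω₁ / I₂ = (6.300)(197 rpm) / (13.90) = 89.29 rpm.

ω₂ ≈ 89.3 rpm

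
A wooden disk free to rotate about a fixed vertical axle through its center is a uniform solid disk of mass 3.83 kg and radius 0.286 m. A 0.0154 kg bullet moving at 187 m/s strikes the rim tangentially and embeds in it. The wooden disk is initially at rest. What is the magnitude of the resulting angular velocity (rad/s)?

|ω_f| ≈ 5.22 rad/s

The axle reaction passes through the axle and exerts no torque about it; angular momentum about the axle is conserved through the impact.
I_p = ½(3.83)(0.286)² = 0.1566 kg·m². Taking the sense of the bullet's angular momentum as positive, L_{bullet} = m v R = (0.0154)(187)(0.286) = 0.8236 kg·m²/s.
L_i = 0 + 0.8236 = 0.8236 kg·m²/s.
After sticking, I_f = I_p + m R² = 0.1566 + (0.0154)(0.286)² = 0.1579 kg·m².
ω_f = L_i / I_f = 0.8236 / 0.1579 = 5.216 rad/s.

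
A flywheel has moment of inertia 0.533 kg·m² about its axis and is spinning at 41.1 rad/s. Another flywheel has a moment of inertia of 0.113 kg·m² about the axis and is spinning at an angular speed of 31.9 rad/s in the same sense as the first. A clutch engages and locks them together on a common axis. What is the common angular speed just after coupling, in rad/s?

|ω_f| ≈ 39.5 rad/s

No external torque acts about the common axis, so total angular momentum is conserved.
Taking A's sense as positive: L = (0.5330)(41.1) + (0.1130)(31.9) = 25.51 kg·m²·rad/s.
Combined I = 0.5330 + 0.1130 = 0.6460 kg·m².
ω_f = L / I = 25.51 / 0.6460 = 39.49 rad/s.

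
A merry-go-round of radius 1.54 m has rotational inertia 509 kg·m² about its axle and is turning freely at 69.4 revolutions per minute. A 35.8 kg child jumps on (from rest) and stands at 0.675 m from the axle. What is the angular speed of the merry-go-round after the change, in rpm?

ω_f ≈ 67.2 rpm

The added mass arrives with no angular momentum about the axle, and any external torque about the axle is negligible, so the system's angular momentum is conserved.
Added inertia Σmr² = (35.8)(0.675)² = 16.31 kg·m²; I_f = 509.0 + 16.31 = 525.3 kg·m².
ω_f = I_p ω_i / I_f = (509.0)(69.4) / 525.3 = 67.25 rpm.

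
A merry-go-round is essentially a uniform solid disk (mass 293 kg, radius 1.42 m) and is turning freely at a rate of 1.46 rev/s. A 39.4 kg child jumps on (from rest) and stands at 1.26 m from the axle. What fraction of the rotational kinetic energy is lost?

No external torque acts about the axle; L_before = L_after.
I_p = ½(293)(1.42)² = 295.4 kg·m².
Added inertia Σmr² = (39.4)(1.26)² = 62.55 kg·m²; I_f = 295.4 + 62.55 = 358.0 kg·m².
ω_f = I_p ω_i / I_f = (295.4)(1.46) / 358.0 = 1.205 rev/s.
KE_i = ½(295.4)(9.173 rad/s)² = 12430 J; KE_f = ½(358.0)(7.570)² = 10260 J.
Fraction lost = 0.1747.

fraction ≈ 0.175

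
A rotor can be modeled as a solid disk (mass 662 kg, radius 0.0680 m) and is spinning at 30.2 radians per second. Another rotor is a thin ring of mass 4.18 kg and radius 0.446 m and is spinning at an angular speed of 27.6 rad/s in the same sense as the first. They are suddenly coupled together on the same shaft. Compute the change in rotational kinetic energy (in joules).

The coupling torques are internal; angular momentum about the shared axis is conserved.
Moments of inertia: I_A = ½(662)(0.0680)² = 1.531 kg·m²; I_B = (4.18)(0.446)² = 0.8315 kg·m².
Taking A's sense as positive: L = (1.531)(30.2) + (0.8315)(27.6) = 69.17 kg·m²·rad/s.
Combined I = 1.531 + 0.8315 = 2.362 kg·m².
ω_f = L / I = 69.17 / 2.362 = 29.28 rad/s.
KE_i = ½ΣIω² = 1015 J; KE_f = ½(2.362)(29.28)² = 1013 J.

ΔKE ≈ -1.82 J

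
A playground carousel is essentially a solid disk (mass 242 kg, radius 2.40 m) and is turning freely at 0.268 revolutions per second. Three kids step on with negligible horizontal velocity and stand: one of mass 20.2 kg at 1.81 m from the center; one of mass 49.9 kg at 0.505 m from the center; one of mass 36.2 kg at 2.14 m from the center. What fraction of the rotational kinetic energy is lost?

No external torque acts about the center; L_before = L_after.
I_p = ½(242)(2.40)² = 697.0 kg·m².
Added inertia Σmr² = (20.2)(1.81)² + (49.9)(0.505)² + (36.2)(2.14)² = 244.7 kg·m²; I_f = 697.0 + 244.7 = 941.6 kg·m².
ω_f = I_p ω_i / I_f = (697.0)(0.268) / 941.6 = 0.1984 rev/s.
KE_i = ½(697.0)(1.684 rad/s)² = 988.1 J; KE_f = ½(941.6)(1.246)² = 731.4 J.
Fraction lost = 0.2598.

fraction ≈ 0.260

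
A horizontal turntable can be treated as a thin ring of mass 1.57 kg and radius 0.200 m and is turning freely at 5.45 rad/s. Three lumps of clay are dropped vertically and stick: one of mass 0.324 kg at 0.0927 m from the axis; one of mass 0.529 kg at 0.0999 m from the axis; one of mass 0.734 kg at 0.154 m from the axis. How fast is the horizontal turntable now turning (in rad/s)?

No external torque acts about the axis; L_before = L_after.
I_p = (1.57)(0.200)² = 0.06280 kg·m².
Added inertia Σmr² = (0.324)(0.0927)² + (0.529)(0.0999)² + (0.734)(0.154)² = 0.02547 kg·m²; I_f = 0.06280 + 0.02547 = 0.08827 kg·m².
ω_f = I_p ω_i / I_f = (0.06280)(5.45) / 0.08827 = 3.877 rad/s.

ω_f ≈ 3.88 rad/s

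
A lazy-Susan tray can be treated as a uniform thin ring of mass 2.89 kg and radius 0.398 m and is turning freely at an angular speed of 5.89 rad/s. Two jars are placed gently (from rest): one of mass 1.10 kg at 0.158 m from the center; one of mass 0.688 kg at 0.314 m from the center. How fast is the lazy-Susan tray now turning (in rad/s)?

ω_f ≈ 4.88 rad/s

The added mass arrives with no angular momentum about the center, and any external torque about the center is negligible, so the system's angular momentum is conserved.
I_p = (2.89)(0.398)² = 0.4578 kg·m².
Added inertia Σmr² = (1.10)(0.158)² + (0.688)(0.314)² = 0.09529 kg·m²; I_f = 0.4578 + 0.09529 = 0.5531 kg·m².
ω_f = I_p ω_i / I_f = (0.4578)(5.89) / 0.5531 = 4.875 rad/s.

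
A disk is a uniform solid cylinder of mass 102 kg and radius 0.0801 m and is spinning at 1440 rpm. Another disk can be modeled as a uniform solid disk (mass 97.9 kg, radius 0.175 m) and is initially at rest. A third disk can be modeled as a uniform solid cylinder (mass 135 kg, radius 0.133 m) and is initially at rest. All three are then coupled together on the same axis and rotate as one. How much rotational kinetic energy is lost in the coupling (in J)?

ΔKE lost ≈ 3320 J

The coupling torques are internal; angular momentum about the shared axis is conserved.
Moments of inertia: I_A = ½(102)(0.0801)² = 0.3272 kg·m²; I_B = ½(97.9)(0.175)² = 1.499 kg·m²; I_C = ½(135)(0.133)² = 1.194 kg·m².
Taking A's sense as positive: L = (0.3272)(1440) = 471.2 kg·m²·rpm.
Combined I = 0.3272 + 1.499 + 1.194 = 3.020 kg·m².
ω_f = L / I = 471.2 / 3.020 = 156.0 rpm.
KE_i = ½ΣIω² = 3720 J; KE_f = ½(3.020)(16.34)² = 403.1 J.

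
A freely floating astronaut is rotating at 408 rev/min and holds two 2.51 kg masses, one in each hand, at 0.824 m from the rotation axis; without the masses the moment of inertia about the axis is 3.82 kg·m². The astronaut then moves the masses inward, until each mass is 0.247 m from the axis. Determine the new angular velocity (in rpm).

ω₂ ≈ 715 rpm

No external torque acts about the spin axis, so angular momentum is conserved.
I₁ = 3.82 + 2(2.51)(0.824)² = 7.228 kg·m²; I₂ = 3.82 + 2(2.51)(0.247)² = 4.126 kg·m².
ω₂ = I₁ω₁ / I₂ = (7.228)(408 rpm) / (4.126) = 714.7 rpm.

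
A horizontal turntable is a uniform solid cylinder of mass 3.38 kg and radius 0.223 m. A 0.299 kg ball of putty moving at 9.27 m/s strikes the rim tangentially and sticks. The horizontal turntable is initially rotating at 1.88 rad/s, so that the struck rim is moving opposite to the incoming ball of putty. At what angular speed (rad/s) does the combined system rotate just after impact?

|ω_f| ≈ 4.65 rad/s

About the axle the impulsive forces during the collision are internal, so angular momentum about that axis is conserved.
I_p = ½(3.38)(0.223)² = 0.08404 kg·m². Taking the sense of the ball of putty's angular momentum as positive, L_{ball} = m v R = (0.299)(9.27)(0.223) = 0.6181 kg·m²/s.
L_i = −I_p ω_p + m v R = −(0.08404)(1.88) + 0.6181 = 0.4601 kg·m²/s.
After sticking, I_f = I_p + m R² = 0.08404 + (0.299)(0.223)² = 0.09891 kg·m².
ω_f = L_i / I_f = 0.4601 / 0.09891 = 4.652 rad/s.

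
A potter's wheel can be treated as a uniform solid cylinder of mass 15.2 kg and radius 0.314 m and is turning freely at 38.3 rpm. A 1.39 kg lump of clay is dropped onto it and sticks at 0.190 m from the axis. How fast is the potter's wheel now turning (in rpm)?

ω_f ≈ 35.9 rpm

The added mass arrives with no angular momentum about the axis, and any external torque about the axis is negligible, so the system's angular momentum is conserved.
I_p = ½(15.2)(0.314)² = 0.7493 kg·m².
Added inertia Σmr² = (1.39)(0.190)² = 0.05018 kg·m²; I_f = 0.7493 + 0.05018 = 0.7995 kg·m².
ω_f = I_p ω_i / I_f = (0.7493)(38.3) / 0.7995 = 35.90 rpm.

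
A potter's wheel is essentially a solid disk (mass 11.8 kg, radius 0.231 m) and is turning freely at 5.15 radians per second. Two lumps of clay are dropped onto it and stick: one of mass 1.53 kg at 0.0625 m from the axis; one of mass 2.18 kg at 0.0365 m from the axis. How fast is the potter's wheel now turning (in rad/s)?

ω_f ≈ 5.01 rad/s

The added mass arrives with no angular momentum about the axis, and any external torque about the axis is negligible, so the system's angular momentum is conserved.
I_p = ½(11.8)(0.231)² = 0.3148 kg·m².
Added inertia Σmr² = (1.53)(0.0625)² + (2.18)(0.0365)² = 0.008881 kg·m²; I_f = 0.3148 + 0.008881 = 0.3237 kg·m².
ω_f = I_p ω_i / I_f = (0.3148)(5.15) / 0.3237 = 5.009 rad/s.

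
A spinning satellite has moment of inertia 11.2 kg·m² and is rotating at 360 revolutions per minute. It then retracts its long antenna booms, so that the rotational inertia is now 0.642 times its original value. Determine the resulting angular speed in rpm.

No external torque acts about the spin axis, so angular momentum is conserved.
I₂ = 0.642 × 11.2 = 7.190 kg·m².
ω₂ = I₁ω₁ / I₂ = (11.20)(360 rpm) / (7.190) = 560.7 rpm.

ω₂ ≈ 561 rpm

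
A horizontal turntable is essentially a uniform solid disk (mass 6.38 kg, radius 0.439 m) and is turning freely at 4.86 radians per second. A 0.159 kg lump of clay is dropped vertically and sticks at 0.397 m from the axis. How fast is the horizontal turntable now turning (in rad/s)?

ω_f ≈ 4.67 rad/s

No external torque acts about the axis; L_before = L_after.
I_p = ½(6.38)(0.439)² = 0.6148 kg·m².
Added inertia Σmr² = (0.159)(0.397)² = 0.02506 kg·m²; I_f = 0.6148 + 0.02506 = 0.6398 kg·m².
ω_f = I_p ω_i / I_f = (0.6148)(4.86) / 0.6398 = 4.670 rad/s.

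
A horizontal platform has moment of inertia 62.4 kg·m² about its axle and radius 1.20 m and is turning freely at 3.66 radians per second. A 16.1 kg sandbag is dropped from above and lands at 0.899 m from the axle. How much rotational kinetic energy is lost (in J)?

energy lost ≈ 72.1 J

No external torque acts about the axle; L_before = L_after.
Added inertia Σmr² = (16.1)(0.899)² = 13.01 kg·m²; I_f = 62.40 + 13.01 = 75.41 kg·m².
ω_f = I_p ω_i / I_f = (62.40)(3.66) / 75.41 = 3.028 rad/s.
KE_i = ½(62.40)(3.660 rad/s)² = 417.9 J; KE_f = ½(75.41)(3.028)² = 345.8 J.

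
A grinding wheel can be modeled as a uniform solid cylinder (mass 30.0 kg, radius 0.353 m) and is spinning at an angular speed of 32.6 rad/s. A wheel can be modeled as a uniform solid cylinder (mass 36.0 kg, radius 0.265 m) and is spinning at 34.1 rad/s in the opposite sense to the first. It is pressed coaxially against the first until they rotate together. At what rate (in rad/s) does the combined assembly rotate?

No external torque acts about the common axis, so total angular momentum is conserved.
Moments of inertia: I_A = ½(30.0)(0.353)² = 1.869 kg·m²; I_B = ½(36.0)(0.265)² = 1.264 kg·m².
Taking A's sense as positive: L = (1.869)(32.6) − (1.264)(34.1) = 17.83 kg·m²·rad/s.
Combined I = 1.869 + 1.264 = 3.133 kg·m².
ω_f = L / I = 17.83 / 3.133 = 5.691 rad/s.

|ω_f| ≈ 5.69 rad/s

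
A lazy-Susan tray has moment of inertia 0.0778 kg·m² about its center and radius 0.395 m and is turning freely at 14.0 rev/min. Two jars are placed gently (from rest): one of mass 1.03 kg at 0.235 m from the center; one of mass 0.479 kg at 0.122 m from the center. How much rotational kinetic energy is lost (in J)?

energy lost ≈ 0.0377 J

The added mass arrives with no angular momentum about the center, and any external torque about the center is negligible, so the system's angular momentum is conserved.
Added inertia Σmr² = (1.03)(0.235)² + (0.479)(0.122)² = 0.06401 kg·m²; I_f = 0.07780 + 0.06401 = 0.1418 kg·m².
ω_f = I_p ω_i / I_f = (0.07780)(14.0) / 0.1418 = 7.681 rpm.
KE_i = ½(0.07780)(1.466 rad/s)² = 0.08361 J; KE_f = ½(0.1418)(0.8043)² = 0.04587 J.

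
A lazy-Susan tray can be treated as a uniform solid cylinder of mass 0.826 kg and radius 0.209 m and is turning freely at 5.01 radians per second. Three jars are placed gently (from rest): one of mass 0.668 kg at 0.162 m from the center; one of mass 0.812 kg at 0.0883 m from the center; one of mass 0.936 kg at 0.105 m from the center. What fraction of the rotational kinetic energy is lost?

fraction ≈ 0.655

No external torque acts about the center; L_before = L_after.
I_p = ½(0.826)(0.209)² = 0.01804 kg·m².
Added inertia Σmr² = (0.668)(0.162)² + (0.812)(0.0883)² + (0.936)(0.105)² = 0.03418 kg·m²; I_f = 0.01804 + 0.03418 = 0.05222 kg·m².
ω_f = I_p ω_i / I_f = (0.01804)(5.01) / 0.05222 = 1.731 rad/s.
KE_i = ½(0.01804)(5.010 rad/s)² = 0.2264 J; KE_f = ½(0.05222)(1.731)² = 0.07821 J.
Fraction lost = 0.6545.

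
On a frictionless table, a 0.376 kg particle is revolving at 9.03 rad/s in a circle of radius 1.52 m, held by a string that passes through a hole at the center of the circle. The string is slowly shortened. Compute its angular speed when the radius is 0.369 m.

No torque about the axis ⇒ m r₁² ω₁ = m r₂² ω₂.
ω₂ = ω₁ (r₁/r₂)² = (9.03)(1.52/0.369)² = 153.2 rad/s.

ω₂ ≈ 153 rad/s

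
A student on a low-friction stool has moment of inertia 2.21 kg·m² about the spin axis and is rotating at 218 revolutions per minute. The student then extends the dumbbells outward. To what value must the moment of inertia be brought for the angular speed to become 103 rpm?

I₂ ≈ 4.68 kg·m²

No external torque acts about the spin axis, so angular momentum is conserved.
I₂ = I₁ω₁ / ω₂ = (2.21)(218) / (103) = 4.677 kg·m².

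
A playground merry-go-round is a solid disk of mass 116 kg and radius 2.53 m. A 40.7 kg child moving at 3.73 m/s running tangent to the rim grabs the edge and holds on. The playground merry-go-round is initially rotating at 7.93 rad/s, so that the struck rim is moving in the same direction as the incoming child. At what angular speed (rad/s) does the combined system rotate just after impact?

About the axle the impulsive forces during the collision are internal, so angular momentum about that axis is conserved.
I_p = ½(116)(2.53)² = 371.3 kg·m². Taking the sense of the child's angular momentum as positive, L_{child} = m v R = (40.7)(3.73)(2.53) = 384.1 kg·m²/s.
L_i = +I_p ω_p + m v R = +(371.3)(7.93) + 384.1 = 3328 kg·m²/s.
After sticking, I_f = I_p + m R² = 371.3 + (40.7)(2.53)² = 631.8 kg·m².
ω_f = L_i / I_f = 3328 / 631.8 = 5.268 rad/s.

|ω_f| ≈ 5.27 rad/s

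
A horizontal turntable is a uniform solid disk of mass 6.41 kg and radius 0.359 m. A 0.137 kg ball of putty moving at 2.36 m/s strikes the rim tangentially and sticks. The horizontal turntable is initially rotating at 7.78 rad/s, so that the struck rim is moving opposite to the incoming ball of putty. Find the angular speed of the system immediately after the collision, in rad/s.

About the axle the impulsive forces during the collision are internal, so angular momentum about that axis is conserved.
I_p = ½(6.41)(0.359)² = 0.4131 kg·m². Taking the sense of the ball of putty's angular momentum as positive, L_{ball} = m v R = (0.137)(2.36)(0.359) = 0.1161 kg·m²/s.
L_i = −I_p ω_p + m v R = −(0.4131)(7.78) + 0.1161 = -3.098 kg·m²/s.
After sticking, I_f = I_p + m R² = 0.4131 + (0.137)(0.359)² = 0.4307 kg·m².
ω_f = L_i / I_f = -3.098 / 0.4307 = -7.192 rad/s.

|ω_f| ≈ 7.19 rad/s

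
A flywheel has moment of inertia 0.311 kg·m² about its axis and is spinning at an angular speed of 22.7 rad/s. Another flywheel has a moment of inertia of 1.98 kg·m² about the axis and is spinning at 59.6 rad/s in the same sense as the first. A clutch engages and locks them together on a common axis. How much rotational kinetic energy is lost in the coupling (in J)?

No external torque acts about the common axis, so total angular momentum is conserved.
Taking A's sense as positive: L = (0.3110)(22.7) + (1.980)(59.6) = 125.1 kg·m²·rad/s.
Combined I = 0.3110 + 1.980 = 2.291 kg·m².
ω_f = L / I = 125.1 / 2.291 = 54.59 rad/s.
KE_i = ½ΣIω² = 3597 J; KE_f = ½(2.291)(54.59)² = 3414 J.

ΔKE lost ≈ 183 J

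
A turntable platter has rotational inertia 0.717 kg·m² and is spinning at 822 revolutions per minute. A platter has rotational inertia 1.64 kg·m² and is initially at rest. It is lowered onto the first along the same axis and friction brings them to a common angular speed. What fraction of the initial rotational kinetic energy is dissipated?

No external torque acts about the common axis, so total angular momentum is conserved.
Taking A's sense as positive: L = (0.7170)(822) = 589.4 kg·m²·rpm.
Combined I = 0.7170 + 1.640 = 2.357 kg·m².
ω_f = L / I = 589.4 / 2.357 = 250.1 rpm.
KE_i = ½ΣIω² = 2656 J; KE_f = ½(2.357)(26.19)² = 808.1 J.
Fraction dissipated = (KE_i − KE_f)/KE_i = 0.6958.

fraction ≈ 0.696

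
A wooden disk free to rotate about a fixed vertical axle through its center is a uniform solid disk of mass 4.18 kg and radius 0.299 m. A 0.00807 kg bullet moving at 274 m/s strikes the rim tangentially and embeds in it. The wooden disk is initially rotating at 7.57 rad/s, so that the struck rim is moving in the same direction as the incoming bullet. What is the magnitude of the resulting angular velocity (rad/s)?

The axle reaction passes through the axle and exerts no torque about it; angular momentum about the axle is conserved through the impact.
I_p = ½(4.18)(0.299)² = 0.1868 kg·m². Taking the sense of the bullet's angular momentum as positive, L_{bullet} = m v R = (0.00807)(274)(0.299) = 0.6611 kg·m²/s.
L_i = +I_p ω_p + m v R = +(0.1868)(7.57) + 0.6611 = 2.076 kg·m²/s.
After sticking, I_f = I_p + m R² = 0.1868 + (0.00807)(0.299)² = 0.1876 kg·m².
ω_f = L_i / I_f = 2.076 / 0.1876 = 11.07 rad/s.

|ω_f| ≈ 11.1 rad/s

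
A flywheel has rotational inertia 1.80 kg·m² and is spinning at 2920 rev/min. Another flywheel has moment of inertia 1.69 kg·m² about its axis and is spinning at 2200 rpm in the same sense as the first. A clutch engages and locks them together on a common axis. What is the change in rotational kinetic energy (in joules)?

No external torque acts about the common axis, so total angular momentum is conserved.
Taking A's sense as positive: L = (1.800)(2920) + (1.690)(2200) = 8974 kg·m²·rpm.
Combined I = 1.800 + 1.690 = 3.490 kg·m².
ω_f = L / I = 8974 / 3.490 = 2571 rpm.
KE_i = ½ΣIω² = 1.290e+05 J; KE_f = ½(3.490)(269.3)² = 1.265e+05 J.

ΔKE ≈ -2480 J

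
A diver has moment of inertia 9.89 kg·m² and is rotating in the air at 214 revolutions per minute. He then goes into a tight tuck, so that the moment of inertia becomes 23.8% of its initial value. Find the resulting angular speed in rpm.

No external torque acts about the spin axis, so angular momentum is conserved.
I₂ = 0.238 × 9.89 = 2.354 kg·m².
ω₂ = I₁ω₁ / I₂ = (9.890)(214 rpm) / (2.354) = 899.2 rpm.

ω₂ ≈ 899 rpm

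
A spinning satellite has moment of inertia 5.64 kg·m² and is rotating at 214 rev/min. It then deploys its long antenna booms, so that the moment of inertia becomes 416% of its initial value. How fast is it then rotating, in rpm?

ω₂ ≈ 51.4 rpm

With no external torque about the axis, L is conserved: I₁ω₁ = I₂ω₂.
I₂ = 4.16 × 5.64 = 23.46 kg·m².
ω₂ = I₁ω₁ / I₂ = (5.640)(214 rpm) / (23.46) = 51.44 rpm.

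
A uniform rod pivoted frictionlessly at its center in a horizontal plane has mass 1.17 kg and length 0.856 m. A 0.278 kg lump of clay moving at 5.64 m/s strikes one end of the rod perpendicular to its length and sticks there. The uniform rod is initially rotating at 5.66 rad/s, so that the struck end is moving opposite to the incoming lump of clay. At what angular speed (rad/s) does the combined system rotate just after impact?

The axle reaction passes through the pivot and exerts no torque about it; angular momentum about the pivot is conserved through the impact.
I_p = (1/12)(1.17)(0.856)² = 0.07144 kg·m². Taking the sense of the lump of clay's angular momentum as positive, L_{lump} = m v R = (0.278)(5.64)(0.856/2) = 0.6711 kg·m²/s.
L_i = −I_p ω_p + m v R = −(0.07144)(5.66) + 0.6711 = 0.2667 kg·m²/s.
After sticking, I_f = I_p + m R² = 0.07144 + (0.278)(0.856/2)² = 0.1224 kg·m².
ω_f = L_i / I_f = 0.2667 / 0.1224 = 2.180 rad/s.

|ω_f| ≈ 2.18 rad/s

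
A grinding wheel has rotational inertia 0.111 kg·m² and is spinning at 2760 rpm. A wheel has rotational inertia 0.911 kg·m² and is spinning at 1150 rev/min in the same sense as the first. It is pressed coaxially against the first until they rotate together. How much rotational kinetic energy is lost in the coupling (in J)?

The coupling torques are internal; angular momentum about the shared axis is conserved.
Taking A's sense as positive: L = (0.1110)(2760) + (0.9110)(1150) = 1354 kg·m²·rpm.
Combined I = 0.1110 + 0.9110 = 1.022 kg·m².
ω_f = L / I = 1354 / 1.022 = 1325 rpm.
KE_i = ½ΣIω² = 11240 J; KE_f = ½(1.022)(138.7)² = 9836 J.

ΔKE lost ≈ 1410 J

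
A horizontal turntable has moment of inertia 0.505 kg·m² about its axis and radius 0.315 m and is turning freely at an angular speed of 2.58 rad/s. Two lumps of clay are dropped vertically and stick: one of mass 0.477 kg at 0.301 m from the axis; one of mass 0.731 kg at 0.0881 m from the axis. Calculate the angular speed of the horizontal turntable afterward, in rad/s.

ω_f ≈ 2.35 rad/s

The added mass arrives with no angular momentum about the axis, and any external torque about the axis is negligible, so the system's angular momentum is conserved.
Added inertia Σmr² = (0.477)(0.301)² + (0.731)(0.0881)² = 0.04889 kg·m²; I_f = 0.5050 + 0.04889 = 0.5539 kg·m².
ω_f = I_p ω_i / I_f = (0.5050)(2.58) / 0.5539 = 2.352 rad/s.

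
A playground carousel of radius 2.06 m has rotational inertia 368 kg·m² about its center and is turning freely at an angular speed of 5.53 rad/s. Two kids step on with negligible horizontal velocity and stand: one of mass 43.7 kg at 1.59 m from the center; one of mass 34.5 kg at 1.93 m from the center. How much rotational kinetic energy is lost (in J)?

energy lost ≈ 2220 J

No external torque acts about the center; L_before = L_after.
Added inertia Σmr² = (43.7)(1.59)² + (34.5)(1.93)² = 239.0 kg·m²; I_f = 368.0 + 239.0 = 607.0 kg·m².
ω_f = I_p ω_i / I_f = (368.0)(5.53) / 607.0 = 3.353 rad/s.
KE_i = ½(368.0)(5.530 rad/s)² = 5627 J; KE_f = ½(607.0)(3.353)² = 3411 J.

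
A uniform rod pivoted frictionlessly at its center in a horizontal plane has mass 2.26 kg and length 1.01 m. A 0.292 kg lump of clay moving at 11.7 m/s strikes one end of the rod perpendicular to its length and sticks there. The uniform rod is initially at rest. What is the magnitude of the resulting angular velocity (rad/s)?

About the pivot the impulsive forces during the collision are internal, so angular momentum about that axis is conserved.
I_p = (1/12)(2.26)(1.01)² = 0.1921 kg·m². Taking the sense of the lump of clay's angular momentum as positive, L_{lump} = m v R = (0.292)(11.7)(1.01/2) = 1.725 kg·m²/s.
L_i = 0 + 1.725 = 1.725 kg·m²/s.
After sticking, I_f = I_p + m R² = 0.1921 + (0.292)(1.01/2)² = 0.2666 kg·m².
ω_f = L_i / I_f = 1.725 / 0.2666 = 6.472 rad/s.

|ω_f| ≈ 6.47 rad/s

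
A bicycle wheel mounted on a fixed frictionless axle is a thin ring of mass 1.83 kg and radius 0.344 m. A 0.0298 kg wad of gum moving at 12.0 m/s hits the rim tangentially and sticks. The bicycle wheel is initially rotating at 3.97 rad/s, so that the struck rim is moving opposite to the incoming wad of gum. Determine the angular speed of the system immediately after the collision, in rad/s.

|ω_f| ≈ 3.35 rad/s

The axle reaction passes through the axle and exerts no torque about it; angular momentum about the axle is conserved through the impact.
I_p = (1.83)(0.344)² = 0.2166 kg·m². Taking the sense of the wad of gum's angular momentum as positive, L_{wad} = m v R = (0.0298)(12.0)(0.344) = 0.1230 kg·m²/s.
L_i = −I_p ω_p + m v R = −(0.2166)(3.97) + 0.1230 = -0.7367 kg·m²/s.
After sticking, I_f = I_p + m R² = 0.2166 + (0.0298)(0.344)² = 0.2201 kg·m².
ω_f = L_i / I_f = -0.7367 / 0.2201 = -3.347 rad/s.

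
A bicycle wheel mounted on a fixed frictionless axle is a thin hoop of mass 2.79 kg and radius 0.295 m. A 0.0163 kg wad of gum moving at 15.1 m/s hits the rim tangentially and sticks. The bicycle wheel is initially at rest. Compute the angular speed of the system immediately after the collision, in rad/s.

|ω_f| ≈ 0.297 rad/s

About the axle the impulsive forces during the collision are internal, so angular momentum about that axis is conserved.
I_p = (2.79)(0.295)² = 0.2428 kg·m². Taking the sense of the wad of gum's angular momentum as positive, L_{wad} = m v R = (0.0163)(15.1)(0.295) = 0.07261 kg·m²/s.
L_i = 0 + 0.07261 = 0.07261 kg·m²/s.
After sticking, I_f = I_p + m R² = 0.2428 + (0.0163)(0.295)² = 0.2442 kg·m².
ω_f = L_i / I_f = 0.07261 / 0.2442 = 0.2973 rad/s.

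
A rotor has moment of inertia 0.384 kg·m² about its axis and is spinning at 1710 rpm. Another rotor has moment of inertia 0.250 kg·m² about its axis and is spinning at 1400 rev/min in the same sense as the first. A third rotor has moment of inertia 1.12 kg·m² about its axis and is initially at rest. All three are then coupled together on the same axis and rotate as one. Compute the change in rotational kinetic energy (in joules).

ΔKE ≈ -5680 J

The coupling torques are internal; angular momentum about the shared axis is conserved.
Taking A's sense as positive: L = (0.3840)(1710) + (0.2500)(1400) = 1007 kg·m²·rpm.
Combined I = 0.3840 + 0.2500 + 1.120 = 1.754 kg·m².
ω_f = L / I = 1007 / 1.754 = 573.9 rpm.
KE_i = ½ΣIω² = 8843 J; KE_f = ½(1.754)(60.10)² = 3168 J.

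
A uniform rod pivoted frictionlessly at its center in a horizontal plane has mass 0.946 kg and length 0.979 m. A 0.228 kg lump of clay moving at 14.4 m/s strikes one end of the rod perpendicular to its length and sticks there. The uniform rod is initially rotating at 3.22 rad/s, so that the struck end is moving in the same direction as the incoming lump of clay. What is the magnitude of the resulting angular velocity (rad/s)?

|ω_f| ≈ 14.2 rad/s

About the pivot the impulsive forces during the collision are internal, so angular momentum about that axis is conserved.
I_p = (1/12)(0.946)(0.979)² = 0.07556 kg·m². Taking the sense of the lump of clay's angular momentum as positive, L_{lump} = m v R = (0.228)(14.4)(0.979/2) = 1.607 kg·m²/s.
L_i = +I_p ω_p + m v R = +(0.07556)(3.22) + 1.607 = 1.850 kg·m²/s.
After sticking, I_f = I_p + m R² = 0.07556 + (0.228)(0.979/2)² = 0.1302 kg·m².
ω_f = L_i / I_f = 1.850 / 0.1302 = 14.21 rad/s.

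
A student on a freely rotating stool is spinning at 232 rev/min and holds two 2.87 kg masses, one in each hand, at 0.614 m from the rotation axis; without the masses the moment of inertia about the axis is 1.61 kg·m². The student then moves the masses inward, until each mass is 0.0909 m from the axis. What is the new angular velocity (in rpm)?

ω₂ ≈ 528 rpm

With no external torque about the axis, L is conserved: I₁ω₁ = I₂ω₂.
I₁ = 1.61 + 2(2.87)(0.614)² = 3.774 kg·m²; I₂ = 1.61 + 2(2.87)(0.0909)² = 1.657 kg·m².
ω₂ = I₁ω₁ / I₂ = (3.774)(232 rpm) / (1.657) = 528.3 rpm.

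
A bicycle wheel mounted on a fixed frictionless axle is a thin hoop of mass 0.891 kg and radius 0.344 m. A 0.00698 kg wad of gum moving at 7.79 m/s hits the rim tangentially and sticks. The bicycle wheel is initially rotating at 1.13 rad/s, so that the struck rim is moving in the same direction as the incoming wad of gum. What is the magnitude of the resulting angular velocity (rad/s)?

|ω_f| ≈ 1.30 rad/s

The axle reaction passes through the axle and exerts no torque about it; angular momentum about the axle is conserved through the impact.
I_p = (0.891)(0.344)² = 0.1054 kg·m². Taking the sense of the wad of gum's angular momentum as positive, L_{wad} = m v R = (0.00698)(7.79)(0.344) = 0.01870 kg·m²/s.
L_i = +I_p ω_p + m v R = +(0.1054)(1.13) + 0.01870 = 0.1378 kg·m²/s.
After sticking, I_f = I_p + m R² = 0.1054 + (0.00698)(0.344)² = 0.1063 kg·m².
ω_f = L_i / I_f = 0.1378 / 0.1063 = 1.297 rad/s.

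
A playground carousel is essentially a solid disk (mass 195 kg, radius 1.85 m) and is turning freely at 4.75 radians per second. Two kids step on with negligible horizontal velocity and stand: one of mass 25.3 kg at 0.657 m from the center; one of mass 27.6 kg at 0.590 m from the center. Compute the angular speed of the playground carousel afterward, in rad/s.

ω_f ≈ 4.47 rad/s

No external torque acts about the center; L_before = L_after.
I_p = ½(195)(1.85)² = 333.7 kg·m².
Added inertia Σmr² = (25.3)(0.657)² + (27.6)(0.590)² = 20.53 kg·m²; I_f = 333.7 + 20.53 = 354.2 kg·m².
ω_f = I_p ω_i / I_f = (333.7)(4.75) / 354.2 = 4.475 rad/s.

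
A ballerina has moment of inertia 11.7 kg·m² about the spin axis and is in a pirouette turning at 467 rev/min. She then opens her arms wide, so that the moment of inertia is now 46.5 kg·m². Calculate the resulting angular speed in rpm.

With no external torque about the axis, L is conserved: I₁ω₁ = I₂ω₂.
ω₂ = I₁ω₁ / I₂ = (11.70)(467 rpm) / (46.50) = 117.5 rpm.

ω₂ ≈ 118 rpm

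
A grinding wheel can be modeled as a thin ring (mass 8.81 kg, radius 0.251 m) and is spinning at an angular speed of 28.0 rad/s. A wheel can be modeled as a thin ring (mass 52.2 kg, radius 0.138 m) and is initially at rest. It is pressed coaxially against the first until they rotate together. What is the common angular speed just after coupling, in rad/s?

|ω_f| ≈ 10.0 rad/s

The coupling torques are internal; angular momentum about the shared axis is conserved.
Moments of inertia: I_A = (8.81)(0.251)² = 0.5550 kg·m²; I_B = (52.2)(0.138)² = 0.9941 kg·m².
Taking A's sense as positive: L = (0.5550)(28.0) = 15.54 kg·m²·rad/s.
Combined I = 0.5550 + 0.9941 = 1.549 kg·m².
ω_f = L / I = 15.54 / 1.549 = 10.03 rad/s.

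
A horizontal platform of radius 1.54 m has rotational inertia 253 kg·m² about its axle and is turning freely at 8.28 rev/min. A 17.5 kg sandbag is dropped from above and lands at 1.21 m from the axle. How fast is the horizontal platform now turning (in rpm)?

ω_f ≈ 7.52 rpm

No external torque acts about the axle; L_before = L_after.
Added inertia Σmr² = (17.5)(1.21)² = 25.62 kg·m²; I_f = 253.0 + 25.62 = 278.6 kg·m².
ω_f = I_p ω_i / I_f = (253.0)(8.28) / 278.6 = 7.519 rpm.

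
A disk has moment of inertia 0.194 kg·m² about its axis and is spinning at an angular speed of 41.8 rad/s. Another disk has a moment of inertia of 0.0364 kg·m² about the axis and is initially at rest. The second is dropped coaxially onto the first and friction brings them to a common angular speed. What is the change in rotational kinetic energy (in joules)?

ΔKE ≈ -26.8 J

No external torque acts about the common axis, so total angular momentum is conserved.
Taking A's sense as positive: L = (0.1940)(41.8) = 8.109 kg·m²·rad/s.
Combined I = 0.1940 + 0.03640 = 0.2304 kg·m².
ω_f = L / I = 8.109 / 0.2304 = 35.20 rad/s.
KE_i = ½ΣIω² = 169.5 J; KE_f = ½(0.2304)(35.20)² = 142.7 J.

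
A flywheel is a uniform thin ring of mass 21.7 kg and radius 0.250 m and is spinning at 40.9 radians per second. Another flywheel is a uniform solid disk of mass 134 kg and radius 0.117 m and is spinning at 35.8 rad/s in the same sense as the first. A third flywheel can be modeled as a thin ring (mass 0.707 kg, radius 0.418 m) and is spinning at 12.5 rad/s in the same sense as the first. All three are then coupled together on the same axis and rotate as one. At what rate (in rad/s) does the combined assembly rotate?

|ω_f| ≈ 37.5 rad/s

No external torque acts about the common axis, so total angular momentum is conserved.
Moments of inertia: I_A = (21.7)(0.250)² = 1.356 kg·m²; I_B = ½(134)(0.117)² = 0.9172 kg·m²; I_C = (0.707)(0.418)² = 0.1235 kg·m².
Taking A's sense as positive: L = (1.356)(40.9) + (0.9172)(35.8) + (0.1235)(12.5) = 89.85 kg·m²·rad/s.
Combined I = 1.356 + 0.9172 + 0.1235 = 2.397 kg·m².
ω_f = L / I = 89.85 / 2.397 = 37.48 rad/s.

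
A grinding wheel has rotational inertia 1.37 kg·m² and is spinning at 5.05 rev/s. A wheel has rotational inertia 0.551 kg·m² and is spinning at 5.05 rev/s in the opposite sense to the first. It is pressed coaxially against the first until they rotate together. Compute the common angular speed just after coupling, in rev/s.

No external torque acts about the common axis, so total angular momentum is conserved.
Taking A's sense as positive: L = (1.370)(5.05) − (0.5510)(5.05) = 4.136 kg·m²·rev/s.
Combined I = 1.370 + 0.5510 = 1.921 kg·m².
ω_f = L / I = 4.136 / 1.921 = 2.153 rev/s.

|ω_f| ≈ 2.15 rev/s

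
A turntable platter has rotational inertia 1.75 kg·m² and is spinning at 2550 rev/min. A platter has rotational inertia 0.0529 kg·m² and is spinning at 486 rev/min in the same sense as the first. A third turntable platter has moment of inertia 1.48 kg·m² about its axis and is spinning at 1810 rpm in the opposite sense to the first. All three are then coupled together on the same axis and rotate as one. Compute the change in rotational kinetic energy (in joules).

No external torque acts about the common axis, so total angular momentum is conserved.
Taking A's sense as positive: L = (1.750)(2550) + (0.05290)(486) − (1.480)(1810) = 1809 kg·m²·rpm.
Combined I = 1.750 + 0.05290 + 1.480 = 3.283 kg·m².
ω_f = L / I = 1809 / 3.283 = 551.2 rpm.
KE_i = ½ΣIω² = 89050 J; KE_f = ½(3.283)(57.72)² = 5468 J.

ΔKE ≈ -83600 J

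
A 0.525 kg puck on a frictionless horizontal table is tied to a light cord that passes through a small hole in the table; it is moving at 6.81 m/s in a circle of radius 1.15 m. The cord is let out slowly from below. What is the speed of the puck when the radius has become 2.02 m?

Central (radial) force ⇒ zero torque about the center ⇒ m v r is constant.
v₂ = v₁ r₁ / r₂ = (6.81)(1.15) / (2.02) = 3.877 m/s.

v₂ ≈ 3.88 m/s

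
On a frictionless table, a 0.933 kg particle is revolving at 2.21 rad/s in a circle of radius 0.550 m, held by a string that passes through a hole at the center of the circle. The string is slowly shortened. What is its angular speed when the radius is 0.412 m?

ω₂ ≈ 3.94 rad/s

The constraining force is radial, so m r² ω about the center is conserved.
ω₂ = ω₁ (r₁/r₂)² = (2.21)(0.550/0.412)² = 3.938 rad/s.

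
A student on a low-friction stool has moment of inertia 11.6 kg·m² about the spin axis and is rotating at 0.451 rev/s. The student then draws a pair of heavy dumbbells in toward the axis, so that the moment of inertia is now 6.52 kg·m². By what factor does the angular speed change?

ω₂/ω₁ ≈ 1.78

With no external torque about the axis, L is conserved: I₁ω₁ = I₂ω₂.
ω₂/ω₁ = I₁/I₂ = 11.60 / 6.520 = 1.779.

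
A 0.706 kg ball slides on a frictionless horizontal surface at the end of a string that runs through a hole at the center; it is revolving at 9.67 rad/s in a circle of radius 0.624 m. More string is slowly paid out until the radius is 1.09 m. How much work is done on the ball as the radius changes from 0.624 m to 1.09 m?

W ≈ -8.64 J

The constraining force is radial, so m r² ω about the center is conserved.
ω₂ = ω₁ (r₁/r₂)² = (9.67)(0.624/1.09)² = 3.169 rad/s.
W = ΔKE = ½m(v₂² − v₁²) = -8.641 J.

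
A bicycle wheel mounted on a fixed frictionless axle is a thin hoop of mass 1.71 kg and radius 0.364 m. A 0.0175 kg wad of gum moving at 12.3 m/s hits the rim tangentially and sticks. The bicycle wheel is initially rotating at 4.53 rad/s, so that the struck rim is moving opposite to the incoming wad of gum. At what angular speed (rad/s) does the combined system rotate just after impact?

|ω_f| ≈ 4.14 rad/s

The axle reaction passes through the axle and exerts no torque about it; angular momentum about the axle is conserved through the impact.
I_p = (1.71)(0.364)² = 0.2266 kg·m². Taking the sense of the wad of gum's angular momentum as positive, L_{wad} = m v R = (0.0175)(12.3)(0.364) = 0.07835 kg·m²/s.
L_i = −I_p ω_p + m v R = −(0.2266)(4.53) + 0.07835 = -0.9480 kg·m²/s.
After sticking, I_f = I_p + m R² = 0.2266 + (0.0175)(0.364)² = 0.2289 kg·m².
ω_f = L_i / I_f = -0.9480 / 0.2289 = -4.142 rad/s.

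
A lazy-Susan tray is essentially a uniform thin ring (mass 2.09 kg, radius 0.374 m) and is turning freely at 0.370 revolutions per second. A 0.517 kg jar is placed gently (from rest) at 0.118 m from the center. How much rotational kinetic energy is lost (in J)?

energy lost ≈ 0.0190 J

The added mass arrives with no angular momentum about the center, and any external torque about the center is negligible, so the system's angular momentum is conserved.
I_p = (2.09)(0.374)² = 0.2923 kg·m².
Added inertia Σmr² = (0.517)(0.118)² = 0.007199 kg·m²; I_f = 0.2923 + 0.007199 = 0.2995 kg·m².
ω_f = I_p ω_i / I_f = (0.2923)(0.370) / 0.2995 = 0.3611 rev/s.
KE_i = ½(0.2923)(2.325 rad/s)² = 0.7900 J; KE_f = ½(0.2995)(2.269)² = 0.7710 J.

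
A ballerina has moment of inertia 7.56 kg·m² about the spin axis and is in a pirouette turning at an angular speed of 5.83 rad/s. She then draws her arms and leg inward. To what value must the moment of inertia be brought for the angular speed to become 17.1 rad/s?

Angular momentum about the spin axis is conserved since the torque about it is zero.
I₂ = I₁ω₁ / ω₂ = (7.56)(5.83) / (17.1) = 2.577 kg·m².

I₂ ≈ 2.58 kg·m²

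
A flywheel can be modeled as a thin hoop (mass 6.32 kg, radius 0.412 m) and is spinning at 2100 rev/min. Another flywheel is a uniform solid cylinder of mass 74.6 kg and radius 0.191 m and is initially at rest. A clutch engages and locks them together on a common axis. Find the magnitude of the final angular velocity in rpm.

|ω_f| ≈ 926 rpm

No external torque acts about the common axis, so total angular momentum is conserved.
Moments of inertia: I_A = (6.32)(0.412)² = 1.073 kg·m²; I_B = ½(74.6)(0.191)² = 1.361 kg·m².
Taking A's sense as positive: L = (1.073)(2100) = 2253 kg·m²·rpm.
Combined I = 1.073 + 1.361 = 2.434 kg·m².
ω_f = L / I = 2253 / 2.434 = 925.8 rpm.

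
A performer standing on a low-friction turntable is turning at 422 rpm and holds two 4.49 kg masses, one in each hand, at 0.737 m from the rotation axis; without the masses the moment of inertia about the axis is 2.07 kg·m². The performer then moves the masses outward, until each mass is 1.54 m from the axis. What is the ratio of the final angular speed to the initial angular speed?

No external torque acts about the spin axis, so angular momentum is conserved.
I₁ = 2.07 + 2(4.49)(0.737)² = 6.948 kg·m²; I₂ = 2.07 + 2(4.49)(1.54)² = 23.37 kg·m².
ω₂/ω₁ = I₁/I₂ = 6.948 / 23.37 = 0.2973.

ω₂/ω₁ ≈ 0.297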